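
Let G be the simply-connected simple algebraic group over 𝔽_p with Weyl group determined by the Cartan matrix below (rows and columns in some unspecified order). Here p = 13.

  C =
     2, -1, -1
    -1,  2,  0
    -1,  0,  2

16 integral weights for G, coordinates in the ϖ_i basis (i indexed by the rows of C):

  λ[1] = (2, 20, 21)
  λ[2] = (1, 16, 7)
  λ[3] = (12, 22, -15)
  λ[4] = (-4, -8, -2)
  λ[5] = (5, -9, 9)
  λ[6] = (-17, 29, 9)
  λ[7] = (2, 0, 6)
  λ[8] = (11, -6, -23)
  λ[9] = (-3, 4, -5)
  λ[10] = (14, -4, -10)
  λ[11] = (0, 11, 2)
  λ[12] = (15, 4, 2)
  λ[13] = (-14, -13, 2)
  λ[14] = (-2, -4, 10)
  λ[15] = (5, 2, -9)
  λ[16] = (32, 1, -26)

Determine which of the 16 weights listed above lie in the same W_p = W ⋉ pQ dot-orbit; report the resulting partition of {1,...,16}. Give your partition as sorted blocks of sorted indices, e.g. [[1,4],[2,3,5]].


Cartan matrix: type A_3 (|W|=24); un-permuting the 3 rows.

Alcove-folded reps (p=13, 16 weights, presented ϖ-order):

  λ_1+ρ ↦ (3, 1, 2);  λ_2+ρ ↦ (3, 1, 2);  λ_3+ρ ↦ (1, 9, 0);  λ_4+ρ ↦ (3, 1, 7);  λ_5+ρ ↦ (2, 3, 5);  λ_6+ρ ↦ (3, 1, 7);  λ_7+ρ ↦ (3, 1, 7);  λ_8+ρ ↦ (3, 1, 2);  λ_9+ρ ↦ (3, 1, 2);  λ_10+ρ ↦ (3, 1, 7);  λ_11+ρ ↦ (1, 9, 0);  λ_12+ρ ↦ (2, 3, 5);  λ_13+ρ ↦ (1, 9, 0);  λ_14+ρ ↦ (3, 1, 7);  λ_15+ρ ↦ (2, 1, 6);  λ_16+ρ ↦ (3, 1, 2)

Partition of {1..16} into 5 W_13-dot-orbits:

[[1, 2, 8, 9, 16], [3, 11, 13], [4, 6, 7, 10, 14], [5, 12], [15]]


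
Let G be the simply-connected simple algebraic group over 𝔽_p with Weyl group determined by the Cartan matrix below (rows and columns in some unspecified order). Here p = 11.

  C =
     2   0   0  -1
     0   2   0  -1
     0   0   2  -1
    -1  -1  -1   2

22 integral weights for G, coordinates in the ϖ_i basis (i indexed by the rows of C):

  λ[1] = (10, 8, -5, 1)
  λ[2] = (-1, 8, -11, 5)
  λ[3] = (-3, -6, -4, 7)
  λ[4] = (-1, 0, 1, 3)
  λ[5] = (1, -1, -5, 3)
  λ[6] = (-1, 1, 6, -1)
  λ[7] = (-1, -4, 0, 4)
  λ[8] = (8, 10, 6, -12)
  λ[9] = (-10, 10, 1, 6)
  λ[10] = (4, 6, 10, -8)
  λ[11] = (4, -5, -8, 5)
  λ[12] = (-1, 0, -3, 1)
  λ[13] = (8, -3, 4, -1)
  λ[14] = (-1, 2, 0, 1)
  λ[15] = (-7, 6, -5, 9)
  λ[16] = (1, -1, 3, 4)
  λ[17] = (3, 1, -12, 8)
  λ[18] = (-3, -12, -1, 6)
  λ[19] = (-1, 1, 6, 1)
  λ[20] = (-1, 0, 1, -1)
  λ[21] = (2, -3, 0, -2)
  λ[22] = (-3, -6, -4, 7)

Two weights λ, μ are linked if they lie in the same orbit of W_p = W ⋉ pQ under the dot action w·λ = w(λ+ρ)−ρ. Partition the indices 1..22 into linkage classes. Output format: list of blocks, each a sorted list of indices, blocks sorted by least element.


Type D_4, rank 4, |W|=192; reorder rows/cols to standard.

λ_j+ρ reflected into Ā_11 (⟨·,θ^∨⟩≤11); 4-tuples as given:

  λ_1 → (0, 2, 7, 0) · λ_2 → (0, 1, 2, 4) · λ_3 → (0, 3, 1, 2) · λ_4 → (0, 1, 2, 4) · λ_5 → (2, 0, 4, 0) · λ_6 → (0, 2, 7, 0) · λ_7 → (0, 3, 1, 2) · λ_8 → (2, 0, 4, 0) · λ_9 → (0, 2, 7, 0) · λ_10 → (2, 0, 4, 0) · λ_11 → (0, 1, 2, 4) · λ_12 → (0, 1, 2, 0) · λ_13 → (6, 1, 2, 0) · λ_14 → (0, 3, 1, 2) · λ_15 → (0, 1, 2, 4) · λ_16 → (2, 0, 4, 0) · λ_17 → (0, 2, 7, 0) · λ_18 → (0, 1, 2, 4) · λ_19 → (0, 2, 7, 0) · λ_20 → (0, 1, 2, 0) · λ_21 → (0, 1, 2, 0) · λ_22 → (0, 3, 1, 2)

These 22 weights hit 6 W_11-dot-orbits; sizes (5, 5, 4, 4, 3, 1):

[[1, 6, 9, 17, 19], [2, 4, 11, 15, 18], [3, 7, 14, 22], [5, 8, 10, 16], [12, 20, 21], [13]]


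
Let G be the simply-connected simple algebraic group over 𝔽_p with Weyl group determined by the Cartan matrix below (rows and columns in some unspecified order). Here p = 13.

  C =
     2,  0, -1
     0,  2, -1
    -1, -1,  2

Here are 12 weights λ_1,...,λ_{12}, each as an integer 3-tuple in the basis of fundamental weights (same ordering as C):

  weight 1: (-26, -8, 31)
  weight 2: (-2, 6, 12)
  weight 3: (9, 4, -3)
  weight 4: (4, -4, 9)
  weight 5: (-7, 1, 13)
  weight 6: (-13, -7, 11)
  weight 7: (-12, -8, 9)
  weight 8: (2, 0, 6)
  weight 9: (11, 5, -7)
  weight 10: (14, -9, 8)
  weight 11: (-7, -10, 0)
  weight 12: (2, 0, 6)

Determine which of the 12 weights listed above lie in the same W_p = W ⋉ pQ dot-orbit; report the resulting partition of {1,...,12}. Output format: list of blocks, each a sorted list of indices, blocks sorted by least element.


C ↔ A_3 under row/col permutation; |W(A_3)| = 24.

Alcove-folded reps (p=13, 12 weights, presented ϖ-order):

  1: (6, 0, 6) · 2: (6, 0, 6) · 3: (8, 3, 2) · 4: (3, 1, 7) · 5: (3, 1, 7) · 6: (6, 0, 6) · 7: (3, 1, 7) · 8: (3, 1, 7) · 9: (6, 0, 6) · 10: (2, 1, 2) · 11: (7, 4, 1) · 12: (3, 1, 7)

Linkage partition of the 12 weights (5 classes, p=13):

[[1, 2, 6, 9], [3], [4, 5, 7, 8, 12], [10], [11]]


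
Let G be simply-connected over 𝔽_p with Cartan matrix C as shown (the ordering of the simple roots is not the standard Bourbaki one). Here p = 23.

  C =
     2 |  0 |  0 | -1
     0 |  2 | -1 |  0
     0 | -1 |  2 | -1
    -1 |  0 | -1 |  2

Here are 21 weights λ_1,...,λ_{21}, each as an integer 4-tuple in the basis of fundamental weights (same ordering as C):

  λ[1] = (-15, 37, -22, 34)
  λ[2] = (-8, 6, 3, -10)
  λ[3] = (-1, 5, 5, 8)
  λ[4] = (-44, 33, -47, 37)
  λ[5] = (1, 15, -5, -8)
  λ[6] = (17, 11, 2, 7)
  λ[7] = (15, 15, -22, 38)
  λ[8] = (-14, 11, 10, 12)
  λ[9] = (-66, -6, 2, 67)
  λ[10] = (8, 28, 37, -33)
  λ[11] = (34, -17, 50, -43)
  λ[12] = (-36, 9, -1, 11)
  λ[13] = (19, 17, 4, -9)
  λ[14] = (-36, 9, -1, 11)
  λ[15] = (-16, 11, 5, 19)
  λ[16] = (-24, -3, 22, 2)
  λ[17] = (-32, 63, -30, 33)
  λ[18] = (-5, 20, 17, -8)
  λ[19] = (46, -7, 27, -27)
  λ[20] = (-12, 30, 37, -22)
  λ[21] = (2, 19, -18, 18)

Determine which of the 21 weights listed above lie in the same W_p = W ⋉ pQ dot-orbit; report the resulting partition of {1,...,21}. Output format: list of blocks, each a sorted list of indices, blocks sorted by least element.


A_4 Cartan matrix, 4 simple roots permuted; ρ=(1,1,1,1).

W_23-reps of the 21 weights in Ā_23 (same 4-coord order as C):

  λ_1+ρ ↦ (0, 6, 6, 9) · λ_2+ρ ↦ (4, 5, 2, 5) · λ_3+ρ ↦ (0, 6, 6, 9) · λ_4+ρ ↦ (0, 3, 3, 5) · λ_5+ρ ↦ (4, 5, 2, 5) · λ_6+ρ ↦ (0, 3, 3, 5) · λ_7+ρ ↦ (4, 5, 2, 5) · λ_8+ρ ↦ (0, 1, 10, 0) · λ_9+ρ ↦ (1, 1, 17, 2) · λ_10+ρ ↦ (0, 6, 6, 9) · λ_11+ρ ↦ (4, 5, 2, 5) · λ_12+ρ ↦ (0, 1, 10, 0) · λ_13+ρ ↦ (0, 3, 3, 5) · λ_14+ρ ↦ (0, 1, 10, 0) · λ_15+ρ ↦ (0, 3, 3, 5) · λ_16+ρ ↦ (0, 1, 0, 20) · λ_17+ρ ↦ (0, 3, 3, 5) · λ_18+ρ ↦ (4, 5, 2, 5) · λ_19+ρ ↦ (1, 1, 17, 2) · λ_20+ρ ↦ (0, 6, 6, 9) · λ_21+ρ ↦ (1, 1, 17, 2)

6 distinct reps among the 21 weights ⇒ 6 W_23-linkage classes:

[[1, 3, 10, 20], [2, 5, 7, 11, 18], [4, 6, 13, 15, 17], [8, 12, 14], [9, 19, 21], [16]]


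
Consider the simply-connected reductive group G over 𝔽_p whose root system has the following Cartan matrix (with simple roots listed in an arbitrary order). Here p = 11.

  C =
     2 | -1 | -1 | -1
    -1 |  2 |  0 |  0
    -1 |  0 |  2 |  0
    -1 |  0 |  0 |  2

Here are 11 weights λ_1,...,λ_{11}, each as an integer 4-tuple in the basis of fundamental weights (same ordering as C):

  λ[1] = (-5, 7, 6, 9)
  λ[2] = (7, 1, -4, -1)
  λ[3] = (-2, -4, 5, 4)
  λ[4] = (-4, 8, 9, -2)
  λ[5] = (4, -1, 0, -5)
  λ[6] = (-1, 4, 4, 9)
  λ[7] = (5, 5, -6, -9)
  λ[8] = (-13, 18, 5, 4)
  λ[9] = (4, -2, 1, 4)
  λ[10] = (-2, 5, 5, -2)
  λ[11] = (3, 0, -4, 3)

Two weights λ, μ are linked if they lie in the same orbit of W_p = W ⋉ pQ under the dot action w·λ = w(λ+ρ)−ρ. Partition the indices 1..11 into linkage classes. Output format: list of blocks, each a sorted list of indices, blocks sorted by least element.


Type D_4, rank 4, |W|=192; reorder rows/cols to standard.

W_11-reps of the 11 weights in Ā_11 (same 4-coord order as C):

  λ_1 → (1, 2, 3, 0)
  λ_2 → (1, 2, 3, 0)
  λ_3 → (3, 1, 2, 1)
  λ_4 → (3, 1, 2, 1)
  λ_5 → (1, 0, 1, 4)
  λ_6 → (1, 4, 4, 1)
  λ_7 → (3, 1, 2, 1)
  λ_8 → (3, 1, 2, 1)
  λ_9 → (1, 0, 1, 4)
  λ_10 → (1, 4, 4, 1)
  λ_11 → (1, 1, 3, 4)

The 11 indices split into 5 linkage classes (same alcove rep ⇔ same W_11-dot-orbit):

[[1, 2], [3, 4, 7, 8], [5, 9], [6, 10], [11]]


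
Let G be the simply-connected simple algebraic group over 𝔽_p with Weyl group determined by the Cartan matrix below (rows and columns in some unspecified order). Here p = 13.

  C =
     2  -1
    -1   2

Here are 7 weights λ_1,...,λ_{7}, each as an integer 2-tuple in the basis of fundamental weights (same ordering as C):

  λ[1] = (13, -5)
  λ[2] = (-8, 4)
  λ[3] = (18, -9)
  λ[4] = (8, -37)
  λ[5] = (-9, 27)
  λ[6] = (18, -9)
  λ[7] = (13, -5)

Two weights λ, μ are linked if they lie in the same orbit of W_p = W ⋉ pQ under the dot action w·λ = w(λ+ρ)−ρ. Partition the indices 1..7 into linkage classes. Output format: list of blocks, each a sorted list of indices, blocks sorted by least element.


Type A_2, rank 2, |W|=6; reorder rows/cols to standard.

Alcove-folded reps (p=13, 7 weights, presented ϖ-order):

    1: (9, 3)
    2: (5, 2)
    3: (5, 2)
    4: (9, 3)
    5: (5, 2)
    6: (5, 2)
    7: (9, 3)

Linkage partition of the 7 weights (2 classes, p=13):

[[1, 4, 7], [2, 3, 5, 6]]


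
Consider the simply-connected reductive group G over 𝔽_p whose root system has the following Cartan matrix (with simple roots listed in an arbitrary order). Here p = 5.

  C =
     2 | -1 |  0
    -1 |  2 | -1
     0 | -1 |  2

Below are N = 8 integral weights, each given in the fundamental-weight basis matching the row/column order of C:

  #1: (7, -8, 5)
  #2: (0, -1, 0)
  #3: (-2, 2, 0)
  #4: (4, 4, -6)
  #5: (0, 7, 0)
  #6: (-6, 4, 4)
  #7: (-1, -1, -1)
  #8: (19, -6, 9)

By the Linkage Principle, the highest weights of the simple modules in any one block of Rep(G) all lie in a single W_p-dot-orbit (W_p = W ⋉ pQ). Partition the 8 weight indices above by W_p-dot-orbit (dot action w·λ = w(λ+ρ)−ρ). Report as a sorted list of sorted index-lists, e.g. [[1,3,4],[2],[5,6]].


Cartan matrix: type A_3 (|W|=24); un-permuting the 3 rows.

Alcove-folded reps (p=5, 8 weights, presented ϖ-order):

    1: (1, 2, 1)
    2: (1, 0, 1)
    3: (1, 2, 1)
    4: (0, 0, 0)
    5: (1, 0, 1)
    6: (0, 0, 0)
    7: (0, 0, 0)
    8: (0, 0, 0)

Grouping the 8 weights by Ā_5-representative: 3 linkage classes.

[[1, 3], [2, 5], [4, 6, 7, 8]]


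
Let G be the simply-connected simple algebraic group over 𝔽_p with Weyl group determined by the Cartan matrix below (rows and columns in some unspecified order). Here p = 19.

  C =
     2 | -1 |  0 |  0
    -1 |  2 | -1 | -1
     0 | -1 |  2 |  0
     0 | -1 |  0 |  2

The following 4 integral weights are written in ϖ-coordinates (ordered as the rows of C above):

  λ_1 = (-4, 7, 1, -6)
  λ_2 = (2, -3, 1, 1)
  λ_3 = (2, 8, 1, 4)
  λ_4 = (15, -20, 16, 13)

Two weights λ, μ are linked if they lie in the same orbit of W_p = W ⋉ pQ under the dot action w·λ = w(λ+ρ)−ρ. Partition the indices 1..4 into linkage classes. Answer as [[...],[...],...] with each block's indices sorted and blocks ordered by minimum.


Dynkin diagram of C (from the 6 off-diagonal −1 entries): D_4.

Each λ_j+ρ reduced to Ā_19; 4-tuples below use C's row order:

  [1] (3, 0, 2, 5)
  [2] (1, 2, 0, 0)
  [3] (3, 0, 2, 5)
  [4] (3, 0, 2, 5)

These 4 weights hit 2 W_19-dot-orbits; sizes (3, 1):

[[1, 3, 4], [2]]


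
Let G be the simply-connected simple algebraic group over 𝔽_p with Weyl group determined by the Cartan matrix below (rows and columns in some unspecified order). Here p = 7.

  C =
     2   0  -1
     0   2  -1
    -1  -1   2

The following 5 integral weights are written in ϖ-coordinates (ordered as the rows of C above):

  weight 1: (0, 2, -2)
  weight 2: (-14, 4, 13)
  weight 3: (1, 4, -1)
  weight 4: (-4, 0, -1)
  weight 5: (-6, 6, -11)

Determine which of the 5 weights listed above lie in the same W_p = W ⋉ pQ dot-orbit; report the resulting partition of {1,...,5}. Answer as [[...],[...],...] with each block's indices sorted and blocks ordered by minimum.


C ↔ A_3 under row/col permutation; |W(A_3)| = 24.

Folding the 5 weights λ_j+ρ into Ā_7 (reps in the given 3-coord order):

    λ_1 → (0, 2, 1)
    λ_2 → (5, 1, 1)
    λ_3 → (2, 5, 0)
    λ_4 → (0, 2, 1)
    λ_5 → (0, 2, 1)

3 distinct reps among the 5 weights ⇒ 3 W_7-linkage classes:

[[1, 4, 5], [2], [3]]


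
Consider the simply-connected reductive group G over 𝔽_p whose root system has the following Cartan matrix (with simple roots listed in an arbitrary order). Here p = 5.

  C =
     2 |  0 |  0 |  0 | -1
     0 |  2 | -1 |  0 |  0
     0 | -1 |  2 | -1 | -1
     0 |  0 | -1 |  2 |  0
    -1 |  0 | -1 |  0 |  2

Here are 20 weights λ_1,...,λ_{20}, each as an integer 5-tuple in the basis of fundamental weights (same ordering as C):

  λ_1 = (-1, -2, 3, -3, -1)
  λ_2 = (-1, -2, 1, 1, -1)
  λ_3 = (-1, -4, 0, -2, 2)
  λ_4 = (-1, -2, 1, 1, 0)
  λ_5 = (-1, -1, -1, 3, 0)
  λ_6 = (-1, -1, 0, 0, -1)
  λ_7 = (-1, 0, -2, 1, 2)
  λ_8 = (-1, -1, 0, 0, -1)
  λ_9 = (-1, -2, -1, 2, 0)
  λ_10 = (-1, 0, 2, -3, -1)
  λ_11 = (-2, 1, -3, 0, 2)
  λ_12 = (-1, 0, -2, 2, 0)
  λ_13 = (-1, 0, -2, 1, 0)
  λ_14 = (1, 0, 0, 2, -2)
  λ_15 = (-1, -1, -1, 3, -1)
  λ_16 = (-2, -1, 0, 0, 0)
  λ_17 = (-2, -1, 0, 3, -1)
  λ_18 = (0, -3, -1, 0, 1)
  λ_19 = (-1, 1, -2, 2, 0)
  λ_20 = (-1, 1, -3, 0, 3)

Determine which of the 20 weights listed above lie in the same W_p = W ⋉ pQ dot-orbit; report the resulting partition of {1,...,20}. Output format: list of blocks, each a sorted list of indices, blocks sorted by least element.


C ↔ D_5 under row/col permutation; |W(D_5)| = 1920.

Alcove-folded reps (p=5, 20 weights, presented ϖ-order):

  1: (0, 1, 1, 2, 0) · 2: (0, 1, 1, 2, 0) · 3: (0, 0, 1, 2, 0) · 4: (1, 1, 0, 2, 0) · 5: (0, 0, 0, 4, 0) · 6: (0, 0, 1, 1, 0) · 7: (0, 0, 1, 1, 0) · 8: (0, 0, 1, 1, 0) · 9: (0, 0, 1, 2, 0) · 10: (0, 1, 1, 2, 0) · 11: (1, 0, 1, 1, 0) · 12: (0, 0, 1, 2, 0) · 13: (0, 0, 1, 1, 0) · 14: (0, 0, 1, 2, 0) · 15: (0, 0, 0, 4, 0) · 16: (1, 0, 1, 1, 0) · 17: (0, 0, 0, 4, 0) · 18: (1, 0, 1, 1, 0) · 19: (0, 1, 1, 2, 0) · 20: (0, 0, 1, 1, 0)

6 distinct reps among the 20 weights ⇒ 6 W_5-linkage classes:

[[1, 2, 10, 19], [3, 9, 12, 14], [4], [5, 15, 17], [6, 7, 8, 13, 20], [11, 16, 18]]


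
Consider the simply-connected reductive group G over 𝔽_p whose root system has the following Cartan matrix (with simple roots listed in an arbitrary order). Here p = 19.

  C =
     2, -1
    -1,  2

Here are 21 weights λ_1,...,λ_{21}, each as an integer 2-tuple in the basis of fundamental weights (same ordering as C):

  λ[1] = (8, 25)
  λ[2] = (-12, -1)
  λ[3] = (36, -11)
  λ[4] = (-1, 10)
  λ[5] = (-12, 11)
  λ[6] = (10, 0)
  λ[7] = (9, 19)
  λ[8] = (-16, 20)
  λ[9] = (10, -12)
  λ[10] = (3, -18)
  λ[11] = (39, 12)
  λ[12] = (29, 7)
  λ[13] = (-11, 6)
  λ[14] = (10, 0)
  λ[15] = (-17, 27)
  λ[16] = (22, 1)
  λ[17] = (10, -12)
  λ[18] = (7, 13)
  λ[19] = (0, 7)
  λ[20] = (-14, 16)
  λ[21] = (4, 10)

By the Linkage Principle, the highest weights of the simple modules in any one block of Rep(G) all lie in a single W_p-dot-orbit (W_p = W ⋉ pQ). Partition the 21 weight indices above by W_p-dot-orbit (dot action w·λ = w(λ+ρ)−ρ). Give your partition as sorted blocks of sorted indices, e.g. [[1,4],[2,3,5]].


Root system A_2: the 2×2 matrix C matches after relabeling.

Folding the 21 weights λ_j+ρ into Ā_19 (reps in the given 2-coord order):

  [1] (7, 3);  [2] (0, 11);  [3] (1, 8);  [4] (0, 11);  [5] (11, 1);  [6] (11, 1);  [7] (1, 8);  [8] (13, 4);  [9] (0, 11);  [10] (13, 4);  [11] (13, 4);  [12] (0, 11);  [13] (7, 3);  [14] (11, 1);  [15] (7, 3);  [16] (13, 4);  [17] (0, 11);  [18] (5, 11);  [19] (1, 8);  [20] (13, 4);  [21] (5, 11)

These 21 weights hit 6 W_19-dot-orbits; sizes (3, 5, 3, 3, 5, 2):

[[1, 13, 15], [2, 4, 9, 12, 17], [3, 7, 19], [5, 6, 14], [8, 10, 11, 16, 20], [18, 21]]


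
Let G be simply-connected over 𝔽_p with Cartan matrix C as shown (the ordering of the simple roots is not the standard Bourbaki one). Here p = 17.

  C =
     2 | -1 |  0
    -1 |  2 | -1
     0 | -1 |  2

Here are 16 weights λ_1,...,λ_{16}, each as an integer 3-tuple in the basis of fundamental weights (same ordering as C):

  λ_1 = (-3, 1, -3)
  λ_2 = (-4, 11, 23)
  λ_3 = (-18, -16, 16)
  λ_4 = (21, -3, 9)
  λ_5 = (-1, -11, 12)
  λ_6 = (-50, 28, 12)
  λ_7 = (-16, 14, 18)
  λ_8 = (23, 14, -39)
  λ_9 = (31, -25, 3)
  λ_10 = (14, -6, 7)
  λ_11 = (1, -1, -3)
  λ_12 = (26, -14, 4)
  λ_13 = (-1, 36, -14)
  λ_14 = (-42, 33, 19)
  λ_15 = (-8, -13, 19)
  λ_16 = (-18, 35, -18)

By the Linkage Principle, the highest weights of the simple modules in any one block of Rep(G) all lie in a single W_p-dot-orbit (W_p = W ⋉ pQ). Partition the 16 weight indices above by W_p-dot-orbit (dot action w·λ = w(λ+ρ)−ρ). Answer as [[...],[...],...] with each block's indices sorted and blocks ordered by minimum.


Cartan matrix: type A_3 (|W|=24); un-permuting the 3 rows.

Ā_17 reps of the 16 weights (A_3, coords as presented):

  λ_1+ρ ↦ (0, 2, 0) · λ_2+ρ ↦ (9, 5, 2) · λ_3+ρ ↦ (0, 2, 0) · λ_4+ρ ↦ (4, 3, 2) · λ_5+ρ ↦ (10, 0, 3) · λ_6+ρ ↦ (4, 3, 2) · λ_7+ρ ↦ (0, 2, 0) · λ_8+ρ ↦ (10, 1, 4) · λ_9+ρ ↦ (4, 3, 2) · λ_10+ρ ↦ (9, 5, 2) · λ_11+ρ ↦ (0, 2, 0) · λ_12+ρ ↦ (4, 3, 2) · λ_13+ρ ↦ (10, 0, 3) · λ_14+ρ ↦ (10, 0, 3) · λ_15+ρ ↦ (9, 5, 2) · λ_16+ρ ↦ (0, 2, 0)

Linkage partition of the 16 weights (5 classes, p=17):

[[1, 3, 7, 11, 16], [2, 10, 15], [4, 6, 9, 12], [5, 13, 14], [8]]


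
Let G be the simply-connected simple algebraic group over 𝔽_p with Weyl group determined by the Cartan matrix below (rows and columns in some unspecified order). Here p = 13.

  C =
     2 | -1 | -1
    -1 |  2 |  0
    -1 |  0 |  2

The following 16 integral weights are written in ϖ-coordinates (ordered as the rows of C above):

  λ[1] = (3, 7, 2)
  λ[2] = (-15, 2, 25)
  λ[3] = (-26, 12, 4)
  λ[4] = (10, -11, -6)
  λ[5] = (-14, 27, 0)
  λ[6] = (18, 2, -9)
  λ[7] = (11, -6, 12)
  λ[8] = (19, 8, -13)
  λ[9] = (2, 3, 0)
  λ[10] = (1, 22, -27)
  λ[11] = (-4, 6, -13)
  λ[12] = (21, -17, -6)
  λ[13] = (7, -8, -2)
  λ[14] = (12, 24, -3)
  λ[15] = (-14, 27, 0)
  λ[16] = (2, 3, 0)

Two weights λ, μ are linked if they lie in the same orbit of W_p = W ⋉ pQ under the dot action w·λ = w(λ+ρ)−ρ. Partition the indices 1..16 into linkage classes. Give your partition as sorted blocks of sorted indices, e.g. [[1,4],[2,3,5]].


Root system A_3: the 3×3 matrix C matches after relabeling.

Each λ_j+ρ reduced to Ā_13; 3-tuples below use C's row order:

  λ_1 → (4, 6, 1)
  λ_2 → (0, 2, 1)
  λ_3 → (0, 7, 1)
  λ_4 → (4, 6, 1)
  λ_5 → (0, 2, 1)
  λ_6 → (4, 6, 1)
  λ_7 → (0, 7, 1)
  λ_8 → (3, 4, 1)
  λ_9 → (3, 4, 1)
  λ_10 → (0, 2, 1)
  λ_11 → (4, 6, 1)
  λ_12 → (3, 4, 1)
  λ_13 → (0, 7, 1)
  λ_14 → (0, 2, 1)
  λ_15 → (0, 2, 1)
  λ_16 → (3, 4, 1)

The 16 indices split into 4 linkage classes (same alcove rep ⇔ same W_13-dot-orbit):

[[1, 4, 6, 11], [2, 5, 10, 14, 15], [3, 7, 13], [8, 9, 12, 16]]


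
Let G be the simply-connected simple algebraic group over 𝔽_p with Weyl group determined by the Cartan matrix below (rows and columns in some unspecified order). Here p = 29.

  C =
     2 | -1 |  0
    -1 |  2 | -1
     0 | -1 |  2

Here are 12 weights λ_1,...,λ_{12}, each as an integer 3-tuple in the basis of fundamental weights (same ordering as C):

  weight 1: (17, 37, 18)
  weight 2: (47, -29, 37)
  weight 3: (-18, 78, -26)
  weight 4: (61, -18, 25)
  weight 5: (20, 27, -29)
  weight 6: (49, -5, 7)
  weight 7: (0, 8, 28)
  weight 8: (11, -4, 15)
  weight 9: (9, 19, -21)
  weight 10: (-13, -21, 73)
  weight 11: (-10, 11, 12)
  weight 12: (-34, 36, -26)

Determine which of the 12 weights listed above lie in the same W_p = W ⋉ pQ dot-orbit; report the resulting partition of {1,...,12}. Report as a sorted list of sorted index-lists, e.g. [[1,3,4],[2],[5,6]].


Cartan matrix: type A_3 (|W|=24); un-permuting the 3 rows.

W_29-reps of the 12 weights in Ā_29 (same 3-coord order as C):

  1: (2, 17, 1)
  2: (9, 0, 19)
  3: (4, 17, 4)
  4: (9, 3, 13)
  5: (1, 0, 8)
  6: (4, 17, 4)
  7: (9, 0, 19)
  8: (9, 3, 13)
  9: (9, 0, 19)
  10: (9, 3, 13)
  11: (9, 3, 13)
  12: (4, 17, 4)

Grouping the 12 weights by Ā_29-representative: 5 linkage classes.

[[1], [2, 7, 9], [3, 6, 12], [4, 8, 10, 11], [5]]


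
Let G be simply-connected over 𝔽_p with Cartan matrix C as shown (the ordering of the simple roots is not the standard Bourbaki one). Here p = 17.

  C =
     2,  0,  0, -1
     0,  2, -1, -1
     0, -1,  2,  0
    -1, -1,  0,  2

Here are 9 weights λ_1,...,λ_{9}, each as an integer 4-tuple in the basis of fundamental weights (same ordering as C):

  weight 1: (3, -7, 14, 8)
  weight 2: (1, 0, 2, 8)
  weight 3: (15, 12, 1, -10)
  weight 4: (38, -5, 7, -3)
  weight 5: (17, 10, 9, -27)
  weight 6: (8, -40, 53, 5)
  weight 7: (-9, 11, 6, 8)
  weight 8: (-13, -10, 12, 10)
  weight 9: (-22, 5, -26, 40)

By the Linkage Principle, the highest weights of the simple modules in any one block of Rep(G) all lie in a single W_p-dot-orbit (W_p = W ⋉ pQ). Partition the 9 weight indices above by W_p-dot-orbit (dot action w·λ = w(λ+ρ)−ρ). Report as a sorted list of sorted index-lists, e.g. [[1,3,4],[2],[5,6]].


Type A_4, rank 4, |W|=120; reorder rows/cols to standard.

Ā_17 reps of the 9 weights (A_4, coords as presented):

  1: (1, 6, 4, 2)
  2: (2, 1, 3, 9)
  3: (2, 1, 3, 9)
  4: (2, 1, 3, 9)
  5: (1, 6, 4, 2)
  6: (2, 1, 3, 9)
  7: (1, 6, 4, 2)
  8: (2, 1, 3, 9)
  9: (1, 6, 4, 2)

The 9 indices split into 2 linkage classes (same alcove rep ⇔ same W_17-dot-orbit):

[[1, 5, 7, 9], [2, 3, 4, 6, 8]]


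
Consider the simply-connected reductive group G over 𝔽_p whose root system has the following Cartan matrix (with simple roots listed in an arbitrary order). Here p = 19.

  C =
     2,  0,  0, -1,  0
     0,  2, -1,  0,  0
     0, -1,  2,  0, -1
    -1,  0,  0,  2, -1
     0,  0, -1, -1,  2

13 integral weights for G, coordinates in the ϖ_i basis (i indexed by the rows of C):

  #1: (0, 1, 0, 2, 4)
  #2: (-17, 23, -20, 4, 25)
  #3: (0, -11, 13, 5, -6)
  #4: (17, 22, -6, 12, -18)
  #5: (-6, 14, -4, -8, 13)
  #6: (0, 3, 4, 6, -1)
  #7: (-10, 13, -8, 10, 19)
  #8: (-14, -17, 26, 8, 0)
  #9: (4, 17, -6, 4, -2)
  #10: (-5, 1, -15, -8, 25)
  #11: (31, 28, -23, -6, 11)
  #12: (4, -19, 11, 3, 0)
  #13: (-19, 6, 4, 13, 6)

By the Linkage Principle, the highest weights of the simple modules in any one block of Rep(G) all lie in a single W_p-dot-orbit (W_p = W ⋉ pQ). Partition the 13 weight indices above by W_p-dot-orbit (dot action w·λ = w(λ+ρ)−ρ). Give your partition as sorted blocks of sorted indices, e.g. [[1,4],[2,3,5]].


Cartan matrix: type A_5 (|W|=720); un-permuting the 5 rows.

Folding the 13 weights λ_j+ρ into Ā_19 (reps in the given 5-coord order):

  λ_1 → (1, 2, 1, 3, 5);  λ_2 → (0, 5, 2, 4, 1);  λ_3 → (1, 9, 1, 1, 4);  λ_4 → (1, 9, 1, 1, 4);  λ_5 → (0, 5, 2, 4, 1);  λ_6 → (1, 4, 5, 7, 0);  λ_7 → (1, 4, 5, 7, 0);  λ_8 → (1, 2, 1, 3, 5);  λ_9 → (1, 9, 1, 1, 4);  λ_10 → (0, 5, 2, 4, 1);  λ_11 → (1, 4, 5, 7, 0);  λ_12 → (1, 9, 1, 1, 4);  λ_13 → (0, 5, 2, 4, 1)

Partition of {1..13} into 4 W_19-dot-orbits:

[[1, 8], [2, 5, 10, 13], [3, 4, 9, 12], [6, 7, 11]]


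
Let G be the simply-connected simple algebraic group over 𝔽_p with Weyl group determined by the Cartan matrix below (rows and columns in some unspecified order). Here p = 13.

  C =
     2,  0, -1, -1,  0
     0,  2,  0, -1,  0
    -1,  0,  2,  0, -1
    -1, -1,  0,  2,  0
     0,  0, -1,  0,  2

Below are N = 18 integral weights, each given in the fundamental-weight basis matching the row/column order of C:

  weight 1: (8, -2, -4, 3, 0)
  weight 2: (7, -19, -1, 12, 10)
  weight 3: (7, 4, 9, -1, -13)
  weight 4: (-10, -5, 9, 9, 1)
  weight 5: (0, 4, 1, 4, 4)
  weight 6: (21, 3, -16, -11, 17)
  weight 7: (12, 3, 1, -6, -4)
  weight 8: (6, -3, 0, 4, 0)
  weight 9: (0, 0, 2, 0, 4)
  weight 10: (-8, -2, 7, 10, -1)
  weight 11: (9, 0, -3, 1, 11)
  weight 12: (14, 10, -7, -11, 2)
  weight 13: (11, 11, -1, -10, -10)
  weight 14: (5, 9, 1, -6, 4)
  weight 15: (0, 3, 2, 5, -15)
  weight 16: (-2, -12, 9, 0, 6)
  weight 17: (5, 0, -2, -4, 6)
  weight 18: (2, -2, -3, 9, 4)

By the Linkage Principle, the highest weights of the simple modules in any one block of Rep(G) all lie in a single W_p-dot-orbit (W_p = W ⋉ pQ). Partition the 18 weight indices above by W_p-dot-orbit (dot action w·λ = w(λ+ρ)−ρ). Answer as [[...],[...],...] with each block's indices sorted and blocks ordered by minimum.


Root system A_5: the 5×5 matrix C matches after relabeling.

λ_j+ρ reflected into Ā_13 (⟨·,θ^∨⟩≤13); 5-tuples as given:

  λ_1+ρ ↦ (6, 1, 1, 3, 2);  λ_2+ρ ↦ (1, 0, 2, 5, 0);  λ_3+ρ ↦ (1, 0, 2, 5, 0);  λ_4+ρ ↦ (6, 1, 1, 3, 2);  λ_5+ρ ↦ (1, 0, 2, 5, 0);  λ_6+ρ ↦ (2, 2, 1, 1, 6);  λ_7+ρ ↦ (7, 1, 1, 3, 0);  λ_8+ρ ↦ (7, 1, 1, 3, 0);  λ_9+ρ ↦ (1, 1, 3, 1, 5);  λ_10+ρ ↦ (7, 1, 1, 3, 0);  λ_11+ρ ↦ (1, 2, 2, 7, 0);  λ_12+ρ ↦ (1, 2, 2, 7, 0);  λ_13+ρ ↦ (6, 1, 1, 3, 2);  λ_14+ρ ↦ (1, 0, 2, 5, 0);  λ_15+ρ ↦ (6, 1, 1, 3, 2);  λ_16+ρ ↦ (6, 1, 1, 3, 2);  λ_17+ρ ↦ (2, 2, 1, 1, 6);  λ_18+ρ ↦ (1, 2, 2, 7, 0)

These 18 weights hit 6 W_13-dot-orbits; sizes (5, 4, 2, 3, 1, 3):

[[1, 4, 13, 15, 16], [2, 3, 5, 14], [6, 17], [7, 8, 10], [9], [11, 12, 18]]


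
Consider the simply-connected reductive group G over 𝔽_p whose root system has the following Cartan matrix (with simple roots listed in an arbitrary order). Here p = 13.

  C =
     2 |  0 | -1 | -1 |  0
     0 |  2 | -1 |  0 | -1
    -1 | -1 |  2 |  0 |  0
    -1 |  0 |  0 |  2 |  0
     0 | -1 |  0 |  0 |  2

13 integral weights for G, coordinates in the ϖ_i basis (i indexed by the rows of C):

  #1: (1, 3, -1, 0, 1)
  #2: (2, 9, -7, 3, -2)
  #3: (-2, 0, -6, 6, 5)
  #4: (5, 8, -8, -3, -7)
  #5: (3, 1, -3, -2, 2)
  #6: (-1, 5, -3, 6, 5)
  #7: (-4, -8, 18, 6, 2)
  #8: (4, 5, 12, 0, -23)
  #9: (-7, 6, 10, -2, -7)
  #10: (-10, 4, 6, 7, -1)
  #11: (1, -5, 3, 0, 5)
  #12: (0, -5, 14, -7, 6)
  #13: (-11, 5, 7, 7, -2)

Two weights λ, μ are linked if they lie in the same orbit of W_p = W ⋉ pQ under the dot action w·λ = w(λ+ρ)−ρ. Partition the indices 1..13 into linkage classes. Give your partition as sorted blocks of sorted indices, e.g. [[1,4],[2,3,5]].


Dynkin diagram of C (from the 8 off-diagonal −1 entries): A_5.

Each λ_j+ρ reduced to Ā_13; 5-tuples below use C's row order:

    1: (2, 4, 0, 1, 2)
    2: (3, 3, 3, 1, 1)
    3: (1, 1, 4, 1, 1)
    4: (2, 4, 0, 1, 2)
    5: (1, 0, 2, 1, 3)
    6: (2, 4, 0, 1, 2)
    7: (3, 3, 3, 1, 1)
    8: (0, 1, 6, 3, 1)
    9: (1, 1, 4, 1, 1)
    10: (6, 3, 2, 1, 0)
    11: (2, 4, 0, 1, 2)
    12: (0, 1, 6, 3, 1)
    13: (6, 3, 2, 1, 0)

The 13 indices split into 6 linkage classes (same alcove rep ⇔ same W_13-dot-orbit):

[[1, 4, 6, 11], [2, 7], [3, 9], [5], [8, 12], [10, 13]]


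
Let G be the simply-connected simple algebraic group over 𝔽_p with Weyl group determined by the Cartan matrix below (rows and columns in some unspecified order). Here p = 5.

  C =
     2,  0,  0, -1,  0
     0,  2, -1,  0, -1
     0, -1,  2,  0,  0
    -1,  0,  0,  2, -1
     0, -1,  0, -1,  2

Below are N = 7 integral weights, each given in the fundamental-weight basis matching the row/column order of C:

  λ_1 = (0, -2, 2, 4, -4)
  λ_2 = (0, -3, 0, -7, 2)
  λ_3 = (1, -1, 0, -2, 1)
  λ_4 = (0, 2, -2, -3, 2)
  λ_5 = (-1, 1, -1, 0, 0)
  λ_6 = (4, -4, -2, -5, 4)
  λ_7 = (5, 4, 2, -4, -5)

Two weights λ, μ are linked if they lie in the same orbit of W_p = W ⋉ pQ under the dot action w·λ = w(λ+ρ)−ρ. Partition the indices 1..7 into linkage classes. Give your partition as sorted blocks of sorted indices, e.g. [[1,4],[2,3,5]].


Dynkin diagram of C (from the 8 off-diagonal −1 entries): A_5.

Alcove-folded reps (p=5, 7 weights, presented ϖ-order):

  [1] (0, 2, 0, 1, 1);  [2] (0, 2, 0, 1, 1);  [3] (1, 0, 1, 1, 1);  [4] (0, 2, 0, 1, 1);  [5] (0, 2, 0, 1, 1);  [6] (0, 2, 0, 1, 1);  [7] (1, 0, 1, 1, 1)

These 7 weights hit 2 W_5-dot-orbits; sizes (5, 2):

[[1, 2, 4, 5, 6], [3, 7]]


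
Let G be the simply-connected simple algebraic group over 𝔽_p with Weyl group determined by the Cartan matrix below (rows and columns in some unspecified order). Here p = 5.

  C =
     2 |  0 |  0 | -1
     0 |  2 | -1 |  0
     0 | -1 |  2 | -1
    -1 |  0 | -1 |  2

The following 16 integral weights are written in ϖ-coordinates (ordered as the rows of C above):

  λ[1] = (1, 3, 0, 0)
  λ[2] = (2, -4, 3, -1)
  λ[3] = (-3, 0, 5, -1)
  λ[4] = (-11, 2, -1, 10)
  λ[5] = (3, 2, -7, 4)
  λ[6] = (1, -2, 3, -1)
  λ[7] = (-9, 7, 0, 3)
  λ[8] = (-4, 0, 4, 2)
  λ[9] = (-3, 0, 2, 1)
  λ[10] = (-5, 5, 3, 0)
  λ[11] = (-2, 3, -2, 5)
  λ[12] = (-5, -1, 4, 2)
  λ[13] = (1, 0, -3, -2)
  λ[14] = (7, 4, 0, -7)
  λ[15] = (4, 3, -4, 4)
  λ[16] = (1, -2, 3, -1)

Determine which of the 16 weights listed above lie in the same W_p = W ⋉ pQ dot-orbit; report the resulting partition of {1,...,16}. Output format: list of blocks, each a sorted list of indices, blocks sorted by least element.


Root system A_4: the 4×4 matrix C matches after relabeling.

W_5-reps of the 16 weights in Ā_5 (same 4-coord order as C):

  λ_1+ρ ↦ (1, 1, 1, 0) · λ_2+ρ ↦ (1, 1, 1, 0) · λ_3+ρ ↦ (1, 0, 3, 0) · λ_4+ρ ↦ (3, 1, 0, 1) · λ_5+ρ ↦ (1, 1, 1, 0) · λ_6+ρ ↦ (1, 0, 3, 0) · λ_7+ρ ↦ (1, 0, 3, 0) · λ_8+ρ ↦ (0, 3, 1, 1) · λ_9+ρ ↦ (1, 0, 3, 0) · λ_10+ρ ↦ (3, 1, 0, 1) · λ_11+ρ ↦ (3, 1, 0, 1) · λ_12+ρ ↦ (0, 3, 1, 1) · λ_13+ρ ↦ (1, 1, 1, 0) · λ_14+ρ ↦ (0, 2, 2, 0) · λ_15+ρ ↦ (0, 3, 1, 1) · λ_16+ρ ↦ (1, 0, 3, 0)

These 16 weights hit 5 W_5-dot-orbits; sizes (4, 5, 3, 3, 1):

[[1, 2, 5, 13], [3, 6, 7, 9, 16], [4, 10, 11], [8, 12, 15], [14]]


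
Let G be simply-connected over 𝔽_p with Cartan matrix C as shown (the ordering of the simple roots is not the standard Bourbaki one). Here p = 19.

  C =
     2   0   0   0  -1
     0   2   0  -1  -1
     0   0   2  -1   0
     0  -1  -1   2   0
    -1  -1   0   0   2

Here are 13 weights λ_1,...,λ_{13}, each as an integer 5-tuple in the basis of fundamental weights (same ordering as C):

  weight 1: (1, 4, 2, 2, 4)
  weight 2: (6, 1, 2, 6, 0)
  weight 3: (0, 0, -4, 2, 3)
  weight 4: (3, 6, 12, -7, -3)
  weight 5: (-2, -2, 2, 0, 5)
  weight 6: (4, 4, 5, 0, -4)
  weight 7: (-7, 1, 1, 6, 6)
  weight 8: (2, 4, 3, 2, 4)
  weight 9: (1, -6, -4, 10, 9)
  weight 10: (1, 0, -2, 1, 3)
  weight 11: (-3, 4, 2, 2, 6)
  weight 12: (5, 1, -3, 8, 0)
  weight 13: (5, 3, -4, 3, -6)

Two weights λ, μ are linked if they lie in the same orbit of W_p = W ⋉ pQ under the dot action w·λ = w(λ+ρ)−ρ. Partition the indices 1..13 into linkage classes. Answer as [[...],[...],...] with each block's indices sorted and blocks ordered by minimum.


C ↔ A_5 under row/col permutation; |W(A_5)| = 720.

Ā_19 reps of the 13 weights (A_5, coords as presented):

  λ_1 → (2, 5, 3, 3, 5) · λ_2 → (6, 2, 2, 7, 1) · λ_3 → (1, 1, 3, 0, 4) · λ_4 → (2, 1, 7, 5, 1) · λ_5 → (1, 1, 3, 0, 4) · λ_6 → (2, 2, 6, 1, 3) · λ_7 → (6, 2, 2, 7, 1) · λ_8 → (2, 5, 3, 3, 5) · λ_9 → (2, 5, 3, 3, 5) · λ_10 → (2, 1, 1, 1, 4) · λ_11 → (2, 5, 3, 3, 5) · λ_12 → (6, 2, 2, 7, 1) · λ_13 → (1, 1, 3, 0, 4)

These 13 weights hit 6 W_19-dot-orbits; sizes (4, 3, 3, 1, 1, 1):

[[1, 8, 9, 11], [2, 7, 12], [3, 5, 13], [4], [6], [10]]


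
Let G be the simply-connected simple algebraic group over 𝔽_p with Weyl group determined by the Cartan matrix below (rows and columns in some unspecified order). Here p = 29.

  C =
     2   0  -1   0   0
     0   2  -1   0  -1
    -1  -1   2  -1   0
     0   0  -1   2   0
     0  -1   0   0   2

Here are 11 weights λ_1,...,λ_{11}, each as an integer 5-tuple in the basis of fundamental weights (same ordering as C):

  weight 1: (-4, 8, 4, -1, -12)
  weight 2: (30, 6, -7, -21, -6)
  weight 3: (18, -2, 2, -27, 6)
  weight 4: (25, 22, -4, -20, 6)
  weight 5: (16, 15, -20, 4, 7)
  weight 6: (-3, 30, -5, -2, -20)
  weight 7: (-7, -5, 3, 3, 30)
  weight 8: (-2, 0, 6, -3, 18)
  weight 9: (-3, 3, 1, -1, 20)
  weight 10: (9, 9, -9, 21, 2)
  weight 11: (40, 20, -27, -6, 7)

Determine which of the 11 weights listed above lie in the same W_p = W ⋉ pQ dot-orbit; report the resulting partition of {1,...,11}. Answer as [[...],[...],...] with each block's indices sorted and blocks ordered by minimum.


Root system D_5: the 5×5 matrix C matches after relabeling.

Alcove-folded reps (p=29, 11 weights, presented ϖ-order):

    1: (3, 2, 0, 0, 9)
    2: (1, 2, 2, 2, 17)
    3: (1, 2, 2, 2, 17)
    4: (1, 2, 2, 2, 17)
    5: (2, 3, 0, 14, 5)
    6: (1, 2, 2, 2, 17)
    7: (2, 2, 0, 0, 21)
    8: (1, 2, 2, 2, 17)
    9: (2, 2, 0, 0, 21)
    10: (2, 3, 0, 14, 5)
    11: (2, 3, 0, 14, 5)

The 11 indices split into 4 linkage classes (same alcove rep ⇔ same W_29-dot-orbit):

[[1], [2, 3, 4, 6, 8], [5, 10, 11], [7, 9]]


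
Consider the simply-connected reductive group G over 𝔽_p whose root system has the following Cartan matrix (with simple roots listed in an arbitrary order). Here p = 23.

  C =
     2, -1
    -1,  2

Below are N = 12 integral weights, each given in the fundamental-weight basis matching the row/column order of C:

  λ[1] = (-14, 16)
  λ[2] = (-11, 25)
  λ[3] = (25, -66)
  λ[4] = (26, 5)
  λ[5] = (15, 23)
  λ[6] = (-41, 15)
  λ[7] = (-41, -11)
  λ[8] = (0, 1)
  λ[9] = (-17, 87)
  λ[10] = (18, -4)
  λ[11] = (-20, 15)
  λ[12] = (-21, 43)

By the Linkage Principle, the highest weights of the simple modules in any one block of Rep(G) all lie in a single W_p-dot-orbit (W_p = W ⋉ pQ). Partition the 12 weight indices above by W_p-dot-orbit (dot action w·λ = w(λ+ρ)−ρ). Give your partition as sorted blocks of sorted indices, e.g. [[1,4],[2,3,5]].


A_2 Cartan matrix, 2 simple roots permuted; ρ=(1,1).

Ā_23 reps of the 12 weights (A_2, coords as presented):

    λ_1+ρ ↦ (13, 4)
    λ_2+ρ ↦ (7, 13)
    λ_3+ρ ↦ (16, 3)
    λ_4+ρ ↦ (13, 4)
    λ_5+ρ ↦ (1, 6)
    λ_6+ρ ↦ (1, 6)
    λ_7+ρ ↦ (13, 4)
    λ_8+ρ ↦ (1, 2)
    λ_9+ρ ↦ (16, 3)
    λ_10+ρ ↦ (16, 3)
    λ_11+ρ ↦ (16, 3)
    λ_12+ρ ↦ (1, 2)

Grouping the 12 weights by Ā_23-representative: 5 linkage classes.

[[1, 4, 7], [2], [3, 9, 10, 11], [5, 6], [8, 12]]


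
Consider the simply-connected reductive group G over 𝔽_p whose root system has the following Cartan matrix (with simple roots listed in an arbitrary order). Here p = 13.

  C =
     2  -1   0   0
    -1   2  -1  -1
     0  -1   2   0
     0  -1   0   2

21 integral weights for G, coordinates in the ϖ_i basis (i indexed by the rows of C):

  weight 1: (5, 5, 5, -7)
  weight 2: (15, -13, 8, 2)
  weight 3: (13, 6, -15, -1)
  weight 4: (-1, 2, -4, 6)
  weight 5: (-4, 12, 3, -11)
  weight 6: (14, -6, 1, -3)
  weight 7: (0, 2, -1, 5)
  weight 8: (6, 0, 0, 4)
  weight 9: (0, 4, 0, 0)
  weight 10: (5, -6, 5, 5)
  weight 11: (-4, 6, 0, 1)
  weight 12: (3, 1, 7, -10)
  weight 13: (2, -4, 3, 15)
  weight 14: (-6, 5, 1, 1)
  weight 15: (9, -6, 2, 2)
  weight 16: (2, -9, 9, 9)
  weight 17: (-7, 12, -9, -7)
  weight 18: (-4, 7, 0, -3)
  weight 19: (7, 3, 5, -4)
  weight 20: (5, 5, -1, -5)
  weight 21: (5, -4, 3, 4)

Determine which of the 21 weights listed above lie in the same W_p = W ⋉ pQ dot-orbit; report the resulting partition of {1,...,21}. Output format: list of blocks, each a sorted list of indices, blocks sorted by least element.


C ↔ D_4 under row/col permutation; |W(D_4)| = 192.

Each λ_j+ρ reduced to Ā_13; 4-tuples below use C's row order:

  1: (1, 5, 1, 1) · 2: (1, 3, 0, 6) · 3: (1, 5, 1, 1) · 4: (0, 0, 3, 7) · 5: (1, 3, 0, 6) · 6: (5, 1, 2, 2) · 7: (1, 3, 0, 6) · 8: (6, 1, 0, 4) · 9: (1, 5, 1, 1) · 10: (1, 5, 1, 1) · 11: (3, 3, 1, 2) · 12: (3, 3, 1, 2) · 13: (1, 3, 0, 6) · 14: (5, 1, 2, 2) · 15: (5, 1, 2, 2) · 16: (5, 1, 2, 2) · 17: (1, 5, 1, 1) · 18: (3, 3, 1, 2) · 19: (3, 3, 1, 2) · 20: (6, 1, 0, 4) · 21: (3, 3, 1, 2)

Linkage partition of the 21 weights (6 classes, p=13):

[[1, 3, 9, 10, 17], [2, 5, 7, 13], [4], [6, 14, 15, 16], [8, 20], [11, 12, 18, 19, 21]]


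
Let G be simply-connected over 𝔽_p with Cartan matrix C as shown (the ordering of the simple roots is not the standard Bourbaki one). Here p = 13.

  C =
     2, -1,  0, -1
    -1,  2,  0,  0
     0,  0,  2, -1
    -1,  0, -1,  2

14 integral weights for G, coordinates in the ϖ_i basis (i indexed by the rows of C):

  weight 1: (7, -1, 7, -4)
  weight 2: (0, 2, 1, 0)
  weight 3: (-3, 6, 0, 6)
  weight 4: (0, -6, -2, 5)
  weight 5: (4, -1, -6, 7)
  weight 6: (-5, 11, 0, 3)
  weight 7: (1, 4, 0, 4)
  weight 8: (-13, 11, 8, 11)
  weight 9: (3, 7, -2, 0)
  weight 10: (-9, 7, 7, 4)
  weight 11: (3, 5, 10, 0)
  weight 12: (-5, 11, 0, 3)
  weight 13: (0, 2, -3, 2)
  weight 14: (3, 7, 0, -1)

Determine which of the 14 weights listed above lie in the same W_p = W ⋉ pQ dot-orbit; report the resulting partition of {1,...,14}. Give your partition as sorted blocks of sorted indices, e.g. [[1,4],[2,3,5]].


Cartan matrix: type A_4 (|W|=120); un-permuting the 4 rows.

Alcove-folded reps (p=13, 14 weights, presented ϖ-order):

  λ_1 → (5, 0, 5, 3)
  λ_2 → (1, 3, 2, 1)
  λ_3 → (2, 5, 1, 5)
  λ_4 → (4, 1, 1, 1)
  λ_5 → (5, 0, 5, 3)
  λ_6 → (4, 8, 1, 0)
  λ_7 → (2, 5, 1, 5)
  λ_8 → (4, 8, 1, 0)
  λ_9 → (4, 8, 1, 0)
  λ_10 → (5, 0, 5, 3)
  λ_11 → (1, 3, 2, 1)
  λ_12 → (4, 8, 1, 0)
  λ_13 → (1, 3, 2, 1)
  λ_14 → (4, 8, 1, 0)

Linkage partition of the 14 weights (5 classes, p=13):

[[1, 5, 10], [2, 11, 13], [3, 7], [4], [6, 8, 9, 12, 14]]


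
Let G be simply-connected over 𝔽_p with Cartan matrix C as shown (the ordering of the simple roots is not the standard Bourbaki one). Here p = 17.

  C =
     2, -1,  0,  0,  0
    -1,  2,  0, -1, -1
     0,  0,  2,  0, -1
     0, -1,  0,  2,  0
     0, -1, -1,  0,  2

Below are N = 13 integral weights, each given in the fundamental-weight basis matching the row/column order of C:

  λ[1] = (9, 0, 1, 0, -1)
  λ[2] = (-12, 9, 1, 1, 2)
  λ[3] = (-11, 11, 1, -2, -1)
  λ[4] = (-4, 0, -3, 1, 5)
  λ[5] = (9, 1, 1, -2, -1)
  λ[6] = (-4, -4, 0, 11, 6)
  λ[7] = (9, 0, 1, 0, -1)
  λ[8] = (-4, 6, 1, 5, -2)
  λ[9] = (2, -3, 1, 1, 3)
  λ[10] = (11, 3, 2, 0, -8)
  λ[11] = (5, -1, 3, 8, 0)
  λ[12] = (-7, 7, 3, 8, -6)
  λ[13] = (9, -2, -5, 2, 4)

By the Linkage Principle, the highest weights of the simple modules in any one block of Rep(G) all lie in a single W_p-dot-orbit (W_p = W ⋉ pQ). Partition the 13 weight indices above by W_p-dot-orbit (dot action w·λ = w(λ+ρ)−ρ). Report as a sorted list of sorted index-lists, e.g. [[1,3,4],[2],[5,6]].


Cartan matrix: type D_5 (|W|=1920); un-permuting the 5 rows.

Ā_17 reps of the 13 weights (D_5, coords as presented):

  1: (10, 1, 2, 1, 0)
  2: (10, 1, 2, 1, 0)
  3: (10, 1, 2, 1, 0)
  4: (1, 2, 2, 0, 2)
  5: (10, 1, 2, 1, 0)
  6: (3, 3, 1, 6, 0)
  7: (10, 1, 2, 1, 0)
  8: (3, 3, 1, 6, 0)
  9: (1, 2, 2, 0, 2)
  10: (9, 1, 4, 2, 0)
  11: (3, 3, 1, 6, 0)
  12: (3, 3, 1, 6, 0)
  13: (9, 1, 4, 2, 0)

Linkage partition of the 13 weights (4 classes, p=17):

[[1, 2, 3, 5, 7], [4, 9], [6, 8, 11, 12], [10, 13]]


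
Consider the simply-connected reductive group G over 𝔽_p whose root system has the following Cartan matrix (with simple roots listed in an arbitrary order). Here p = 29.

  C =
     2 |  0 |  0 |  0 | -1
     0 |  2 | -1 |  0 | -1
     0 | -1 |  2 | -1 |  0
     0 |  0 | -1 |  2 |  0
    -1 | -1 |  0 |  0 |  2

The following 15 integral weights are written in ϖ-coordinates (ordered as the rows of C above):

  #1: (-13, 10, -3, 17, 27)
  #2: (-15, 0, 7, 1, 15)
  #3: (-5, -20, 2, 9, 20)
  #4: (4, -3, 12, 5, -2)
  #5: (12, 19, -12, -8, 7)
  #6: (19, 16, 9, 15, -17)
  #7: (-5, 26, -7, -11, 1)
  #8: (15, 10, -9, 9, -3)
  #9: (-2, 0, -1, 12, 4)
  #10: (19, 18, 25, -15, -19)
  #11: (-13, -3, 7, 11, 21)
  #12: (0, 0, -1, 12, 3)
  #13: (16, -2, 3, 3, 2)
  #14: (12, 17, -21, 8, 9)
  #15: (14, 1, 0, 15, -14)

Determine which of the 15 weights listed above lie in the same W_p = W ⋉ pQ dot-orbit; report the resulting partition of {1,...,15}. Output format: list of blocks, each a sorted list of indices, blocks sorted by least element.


Root system A_5: the 5×5 matrix C matches after relabeling.

Ā_29 reps of the 15 weights (A_5, coords as presented):

  [1] (14, 1, 8, 2, 2) · [2] (14, 1, 8, 2, 2) · [3] (2, 1, 10, 6, 2) · [4] (2, 1, 10, 6, 2) · [5] (1, 2, 6, 1, 8) · [6] (14, 1, 8, 2, 2) · [7] (2, 9, 10, 6, 2) · [8] (14, 1, 8, 2, 2) · [9] (1, 1, 0, 13, 4) · [10] (14, 1, 8, 2, 2) · [11] (1, 2, 6, 1, 8) · [12] (1, 1, 0, 13, 4) · [13] (17, 1, 3, 4, 2) · [14] (1, 2, 6, 1, 8) · [15] (2, 1, 10, 6, 2)

These 15 weights hit 6 W_29-dot-orbits; sizes (5, 3, 3, 1, 2, 1):

[[1, 2, 6, 8, 10], [3, 4, 15], [5, 11, 14], [7], [9, 12], [13]]
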